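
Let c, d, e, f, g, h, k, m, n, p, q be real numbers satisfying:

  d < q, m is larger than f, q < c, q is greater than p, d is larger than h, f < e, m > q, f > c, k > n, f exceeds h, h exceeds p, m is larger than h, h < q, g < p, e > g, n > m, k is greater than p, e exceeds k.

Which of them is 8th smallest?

The consecutive relations fix a unique order: g < p < h < d < q < c < f < m < n < k < e.
Counting 8 from the smallest end gives m.

m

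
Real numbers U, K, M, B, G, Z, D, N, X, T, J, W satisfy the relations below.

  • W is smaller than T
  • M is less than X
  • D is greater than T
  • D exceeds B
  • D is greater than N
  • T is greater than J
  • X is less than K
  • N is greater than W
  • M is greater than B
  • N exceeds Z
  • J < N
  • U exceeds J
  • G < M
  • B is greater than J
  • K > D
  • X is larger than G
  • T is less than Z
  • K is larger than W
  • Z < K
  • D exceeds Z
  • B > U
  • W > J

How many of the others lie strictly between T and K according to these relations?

3

Chaining upward from T reaches: Z, N, D.
Chaining downward from K reaches: J, W, U, B, G, M, Z, X, N, D.
Strictly between T and K are those in both lists: Z, N, D — 3 elements.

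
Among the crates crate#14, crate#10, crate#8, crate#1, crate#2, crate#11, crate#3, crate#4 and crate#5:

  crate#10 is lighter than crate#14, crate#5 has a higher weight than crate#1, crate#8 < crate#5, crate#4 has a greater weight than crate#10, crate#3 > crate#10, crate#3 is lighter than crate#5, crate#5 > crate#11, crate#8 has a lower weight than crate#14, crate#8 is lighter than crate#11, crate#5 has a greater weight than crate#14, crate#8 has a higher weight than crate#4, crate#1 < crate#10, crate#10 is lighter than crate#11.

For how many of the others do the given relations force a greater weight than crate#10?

6

Directly above crate#10: crate#4, crate#3, crate#14, crate#11.
One step further: crate#8, crate#5 (6 so far).
Nothing else is reachable above crate#10; 6 in all.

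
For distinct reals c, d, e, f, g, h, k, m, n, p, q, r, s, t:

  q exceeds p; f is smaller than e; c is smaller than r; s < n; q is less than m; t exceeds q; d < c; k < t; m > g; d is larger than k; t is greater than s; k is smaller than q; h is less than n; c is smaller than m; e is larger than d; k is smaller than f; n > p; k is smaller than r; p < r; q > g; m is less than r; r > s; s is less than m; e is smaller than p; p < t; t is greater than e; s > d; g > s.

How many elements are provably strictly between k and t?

The relations place k below t. An element lies strictly between them when it is forced above k and also forced below t.
Above k: {d, f, s, g, e, p, c, n, q, m, r}. Below t: {d, f, s, g, e, p, q}.
Intersection: {d, f, s, g, e, p, q} — 7.

7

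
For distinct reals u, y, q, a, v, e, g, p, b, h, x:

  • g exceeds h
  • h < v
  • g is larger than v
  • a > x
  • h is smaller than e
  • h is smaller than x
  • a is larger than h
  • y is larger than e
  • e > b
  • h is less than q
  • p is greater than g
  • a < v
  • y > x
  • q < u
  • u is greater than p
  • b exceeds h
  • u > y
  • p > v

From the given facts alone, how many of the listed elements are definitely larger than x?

6

Directly above x: a, y.
One step further: v, u (4 so far).
One step further: g, p (6 so far).
No other element is forced above x by the given relations, so the count is 6.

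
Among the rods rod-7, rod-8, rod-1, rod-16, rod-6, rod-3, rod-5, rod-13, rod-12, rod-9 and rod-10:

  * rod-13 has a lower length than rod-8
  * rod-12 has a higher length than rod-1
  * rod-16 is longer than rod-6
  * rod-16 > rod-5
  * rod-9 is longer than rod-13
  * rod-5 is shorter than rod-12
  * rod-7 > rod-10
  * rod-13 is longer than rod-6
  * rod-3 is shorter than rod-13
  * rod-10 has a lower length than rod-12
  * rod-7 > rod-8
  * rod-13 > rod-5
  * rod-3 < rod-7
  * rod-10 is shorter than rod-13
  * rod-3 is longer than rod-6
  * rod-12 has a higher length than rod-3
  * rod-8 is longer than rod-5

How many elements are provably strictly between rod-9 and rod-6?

2

The relations place rod-6 below rod-9. An element lies strictly between them when it is forced above rod-6 and also forced below rod-9.
Above rod-6: {rod-3, rod-13, rod-8, rod-7, rod-16, rod-12}. Below rod-9: {rod-5, rod-10, rod-3, rod-13}.
Intersection: {rod-3, rod-13} — 2.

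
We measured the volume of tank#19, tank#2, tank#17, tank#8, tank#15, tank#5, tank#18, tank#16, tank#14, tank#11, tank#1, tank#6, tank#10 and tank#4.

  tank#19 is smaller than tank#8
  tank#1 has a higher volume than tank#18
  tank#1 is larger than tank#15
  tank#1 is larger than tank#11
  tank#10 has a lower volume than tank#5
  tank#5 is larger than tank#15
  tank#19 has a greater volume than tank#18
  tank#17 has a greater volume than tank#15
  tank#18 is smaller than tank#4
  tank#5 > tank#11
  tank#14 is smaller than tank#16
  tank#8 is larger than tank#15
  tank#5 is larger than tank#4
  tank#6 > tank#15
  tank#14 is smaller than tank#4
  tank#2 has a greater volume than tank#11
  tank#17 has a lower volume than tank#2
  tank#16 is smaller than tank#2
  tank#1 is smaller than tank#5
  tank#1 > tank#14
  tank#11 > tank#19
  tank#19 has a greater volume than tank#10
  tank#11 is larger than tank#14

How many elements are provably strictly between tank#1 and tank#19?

Chaining upward from tank#19 reaches: tank#11, tank#8, tank#5, tank#2.
Chaining downward from tank#1 reaches: tank#15, tank#14, tank#10, tank#18, tank#11.
Strictly between tank#19 and tank#1 are those in both lists: tank#11 — 1 element.

1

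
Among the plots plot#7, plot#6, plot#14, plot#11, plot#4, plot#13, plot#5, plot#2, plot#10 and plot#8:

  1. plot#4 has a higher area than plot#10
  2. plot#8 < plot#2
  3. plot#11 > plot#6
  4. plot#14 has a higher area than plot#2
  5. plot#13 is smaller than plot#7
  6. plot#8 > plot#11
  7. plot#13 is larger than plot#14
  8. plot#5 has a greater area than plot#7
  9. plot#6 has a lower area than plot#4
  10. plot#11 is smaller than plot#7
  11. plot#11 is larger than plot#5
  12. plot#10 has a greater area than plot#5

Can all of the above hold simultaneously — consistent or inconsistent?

We have plot#5 < plot#11 stated directly, yet also plot#11 < plot#8 < plot#2 < plot#14 < plot#13 < plot#7 < plot#5 by chaining the others — so plot#11 < plot#5. Contradiction.

inconsistent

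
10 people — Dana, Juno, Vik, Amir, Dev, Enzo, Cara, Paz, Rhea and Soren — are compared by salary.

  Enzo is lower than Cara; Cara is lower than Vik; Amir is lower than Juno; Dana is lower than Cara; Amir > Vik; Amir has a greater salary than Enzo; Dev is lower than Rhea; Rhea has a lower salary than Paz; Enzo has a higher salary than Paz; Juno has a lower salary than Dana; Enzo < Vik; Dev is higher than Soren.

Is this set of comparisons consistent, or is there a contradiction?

inconsistent

We have Dana < Cara stated directly, yet also Cara < Vik < Amir < Juno < Dana by chaining the others — so Cara < Dana. Contradiction.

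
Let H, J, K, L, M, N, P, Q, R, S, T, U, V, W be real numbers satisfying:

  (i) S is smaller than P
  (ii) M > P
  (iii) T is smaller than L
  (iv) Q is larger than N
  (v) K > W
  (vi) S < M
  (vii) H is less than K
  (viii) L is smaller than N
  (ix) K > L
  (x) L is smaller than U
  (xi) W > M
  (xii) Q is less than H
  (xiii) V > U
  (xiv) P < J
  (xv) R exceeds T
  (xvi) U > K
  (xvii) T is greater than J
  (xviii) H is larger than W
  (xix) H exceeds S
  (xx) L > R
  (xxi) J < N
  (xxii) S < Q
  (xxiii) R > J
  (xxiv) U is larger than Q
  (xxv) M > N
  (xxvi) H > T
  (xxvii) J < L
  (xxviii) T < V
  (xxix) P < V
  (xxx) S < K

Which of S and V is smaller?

S

S < P and P < J give S < J.
With J < T: S < P < J < T.
Then T < L extends the chain to L.
With L < N: S < P < J < T < L < N.
Then N < M extends the chain to M.
Then M < W extends the chain to W.
With W < H: S < P < J < T < L < N < M < W < H.
Then H < K extends the chain to K.
Then K < U extends the chain to U.
With U < V: S < P < J < T < L < N < M < W < H < K < U < V.
So S < V; S is the smaller of the two.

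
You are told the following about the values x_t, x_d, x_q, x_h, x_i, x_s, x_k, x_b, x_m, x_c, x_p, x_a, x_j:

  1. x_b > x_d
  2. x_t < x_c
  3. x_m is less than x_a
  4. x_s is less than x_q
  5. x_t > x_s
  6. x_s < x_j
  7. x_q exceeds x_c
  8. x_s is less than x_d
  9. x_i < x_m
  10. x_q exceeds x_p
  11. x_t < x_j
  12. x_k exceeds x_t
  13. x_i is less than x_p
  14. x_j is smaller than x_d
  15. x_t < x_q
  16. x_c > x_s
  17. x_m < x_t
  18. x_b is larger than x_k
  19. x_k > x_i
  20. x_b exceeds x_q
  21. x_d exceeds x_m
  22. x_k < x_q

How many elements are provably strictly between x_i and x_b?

8

Chaining upward from x_i reaches: x_m, x_t, x_p, x_c, x_k, x_a, x_j, x_d, x_q.
Chaining downward from x_b reaches: x_s, x_m, x_t, x_p, x_c, x_k, x_j, x_d, x_q.
Strictly between x_i and x_b are those in both lists: x_m, x_t, x_p, x_c, x_k, x_j, x_d, x_q — 8 elements.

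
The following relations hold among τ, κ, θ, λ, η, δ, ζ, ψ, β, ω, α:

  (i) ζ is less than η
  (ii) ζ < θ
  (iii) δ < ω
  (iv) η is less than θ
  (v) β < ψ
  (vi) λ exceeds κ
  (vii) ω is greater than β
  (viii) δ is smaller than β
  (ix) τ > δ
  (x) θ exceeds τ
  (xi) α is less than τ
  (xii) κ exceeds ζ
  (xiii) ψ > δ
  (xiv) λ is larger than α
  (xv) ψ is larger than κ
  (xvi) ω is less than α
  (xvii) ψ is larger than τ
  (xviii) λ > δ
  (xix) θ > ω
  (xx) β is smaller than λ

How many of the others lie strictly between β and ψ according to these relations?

3

Chaining upward from β reaches: ω, α, τ, λ, θ.
Chaining downward from ψ reaches: δ, ζ, κ, ω, α, τ.
Strictly between β and ψ are those in both lists: ω, α, τ — 3 elements.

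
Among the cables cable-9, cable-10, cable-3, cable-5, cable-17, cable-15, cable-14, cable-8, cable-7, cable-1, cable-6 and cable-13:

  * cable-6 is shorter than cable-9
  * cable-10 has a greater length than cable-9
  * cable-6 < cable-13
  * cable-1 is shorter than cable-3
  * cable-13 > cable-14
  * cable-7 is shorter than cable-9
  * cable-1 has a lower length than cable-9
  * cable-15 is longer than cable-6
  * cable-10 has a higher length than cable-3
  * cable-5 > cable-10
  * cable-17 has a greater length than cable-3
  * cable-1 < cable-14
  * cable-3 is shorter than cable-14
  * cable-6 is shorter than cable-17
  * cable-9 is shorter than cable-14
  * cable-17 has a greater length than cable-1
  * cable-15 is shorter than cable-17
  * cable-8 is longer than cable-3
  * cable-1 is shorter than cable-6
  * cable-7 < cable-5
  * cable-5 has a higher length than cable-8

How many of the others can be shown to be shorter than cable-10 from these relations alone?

5

Directly below cable-10: cable-3, cable-9.
One step further: cable-1, cable-7, cable-6 (5 so far).
Nothing else is reachable below cable-10; 5 in all.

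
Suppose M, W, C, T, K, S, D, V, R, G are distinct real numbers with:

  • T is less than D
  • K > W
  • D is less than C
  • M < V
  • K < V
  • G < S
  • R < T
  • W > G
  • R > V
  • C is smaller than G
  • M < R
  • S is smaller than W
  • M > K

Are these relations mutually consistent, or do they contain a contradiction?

inconsistent

Chaining the given relations yields C < G < S < W < K < M < V < R < T < D, so C < D. But one relation states D < C. These cannot both hold.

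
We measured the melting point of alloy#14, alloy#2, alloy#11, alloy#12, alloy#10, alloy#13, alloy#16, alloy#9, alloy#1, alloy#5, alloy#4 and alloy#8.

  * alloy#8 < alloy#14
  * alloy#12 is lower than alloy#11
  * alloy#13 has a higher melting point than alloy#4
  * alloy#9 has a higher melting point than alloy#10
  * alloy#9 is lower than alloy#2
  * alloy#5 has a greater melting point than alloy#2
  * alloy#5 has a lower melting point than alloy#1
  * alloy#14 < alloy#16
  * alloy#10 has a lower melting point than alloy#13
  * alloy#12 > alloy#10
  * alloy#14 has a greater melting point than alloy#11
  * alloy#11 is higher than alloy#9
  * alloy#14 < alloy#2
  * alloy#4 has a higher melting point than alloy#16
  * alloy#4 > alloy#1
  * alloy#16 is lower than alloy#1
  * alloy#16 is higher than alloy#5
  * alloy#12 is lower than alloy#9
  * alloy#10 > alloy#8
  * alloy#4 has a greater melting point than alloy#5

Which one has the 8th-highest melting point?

alloy#11

Chaining the given pairs: alloy#8 < alloy#10 < alloy#12 < alloy#9 < alloy#11 < alloy#14 < alloy#2 < alloy#5 < alloy#16 < alloy#1 < alloy#4 < alloy#13.
Counting 8 from the largest end gives alloy#11.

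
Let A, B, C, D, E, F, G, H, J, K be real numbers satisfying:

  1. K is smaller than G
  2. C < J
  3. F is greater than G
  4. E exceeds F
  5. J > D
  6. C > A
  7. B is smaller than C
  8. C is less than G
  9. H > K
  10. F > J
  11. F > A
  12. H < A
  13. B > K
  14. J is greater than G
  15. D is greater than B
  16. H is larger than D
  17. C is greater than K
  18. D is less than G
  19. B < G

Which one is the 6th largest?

The consecutive relations fix a unique order: K < B < D < H < A < C < G < J < F < E.
The 6th largest is A.

A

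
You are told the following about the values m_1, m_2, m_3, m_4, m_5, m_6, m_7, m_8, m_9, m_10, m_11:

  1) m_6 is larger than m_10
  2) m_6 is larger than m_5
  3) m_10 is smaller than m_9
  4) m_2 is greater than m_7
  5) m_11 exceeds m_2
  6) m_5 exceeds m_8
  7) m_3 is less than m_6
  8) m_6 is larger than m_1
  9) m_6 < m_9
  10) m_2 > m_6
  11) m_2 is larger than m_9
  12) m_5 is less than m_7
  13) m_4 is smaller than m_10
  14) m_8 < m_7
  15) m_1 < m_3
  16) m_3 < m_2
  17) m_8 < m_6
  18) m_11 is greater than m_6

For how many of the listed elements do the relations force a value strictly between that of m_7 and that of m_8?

1

The relations place m_8 below m_7. An element lies strictly between them when it is forced above m_8 and also forced below m_7.
Above m_8: {m_5, m_6, m_9, m_2, m_11}. Below m_7: {m_5}.
Intersection: {m_5} — 1.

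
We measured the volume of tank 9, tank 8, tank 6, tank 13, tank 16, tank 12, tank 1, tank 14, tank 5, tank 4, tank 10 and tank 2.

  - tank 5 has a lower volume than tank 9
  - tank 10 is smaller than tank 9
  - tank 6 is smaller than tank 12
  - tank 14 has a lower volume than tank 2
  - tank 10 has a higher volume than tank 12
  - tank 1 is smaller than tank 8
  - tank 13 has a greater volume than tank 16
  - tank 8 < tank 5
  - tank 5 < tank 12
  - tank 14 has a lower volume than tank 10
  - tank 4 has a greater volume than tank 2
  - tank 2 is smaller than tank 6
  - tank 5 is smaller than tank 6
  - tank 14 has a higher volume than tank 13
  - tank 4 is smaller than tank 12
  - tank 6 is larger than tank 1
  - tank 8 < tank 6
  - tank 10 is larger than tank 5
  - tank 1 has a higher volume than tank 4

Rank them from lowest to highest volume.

tank 16 < tank 13 < tank 14 < tank 2 < tank 4 < tank 1 < tank 8 < tank 5 < tank 6 < tank 12 < tank 10 < tank 9

Each adjacent pair is fixed by a given relation: tank 16 < tank 13; tank 13 < tank 14; tank 14 < tank 2; tank 2 < tank 4; tank 4 < tank 1; tank 1 < tank 8; tank 8 < tank 5; tank 5 < tank 6; tank 6 < tank 12; tank 12 < tank 10; tank 10 < tank 9. Chaining them end to end gives the full order.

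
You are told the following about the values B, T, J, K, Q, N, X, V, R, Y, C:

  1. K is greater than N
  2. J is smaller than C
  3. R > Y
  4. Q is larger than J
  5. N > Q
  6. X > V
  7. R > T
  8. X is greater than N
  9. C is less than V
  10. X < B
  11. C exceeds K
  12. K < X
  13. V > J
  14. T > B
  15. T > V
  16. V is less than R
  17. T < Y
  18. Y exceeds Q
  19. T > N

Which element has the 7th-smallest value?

X

The consecutive relations fix a unique order: J < Q < N < K < C < V < X < B < T < Y < R.
Counting 7 from the smallest end gives X.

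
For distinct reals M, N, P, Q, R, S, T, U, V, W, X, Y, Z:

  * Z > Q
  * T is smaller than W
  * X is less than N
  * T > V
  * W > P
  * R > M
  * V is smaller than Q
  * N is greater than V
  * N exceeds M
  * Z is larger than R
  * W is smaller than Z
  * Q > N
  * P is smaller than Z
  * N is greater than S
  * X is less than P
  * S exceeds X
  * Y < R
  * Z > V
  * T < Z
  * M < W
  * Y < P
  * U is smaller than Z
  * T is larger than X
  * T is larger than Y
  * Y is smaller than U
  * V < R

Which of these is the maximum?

Y is not greatest since Y < R; X is not greatest since X < T; V is not greatest since V < R; M is not greatest since M < N; S is not greatest since S < N; R is not greatest since R < Z; T is not greatest since T < Z; N is not greatest since N < Q; U is not greatest since U < Z; P is not greatest since P < W; W is not greatest since W < Z; Q is not greatest since Q < Z.
Only Z has nothing above it, so Z is the maximum.

Z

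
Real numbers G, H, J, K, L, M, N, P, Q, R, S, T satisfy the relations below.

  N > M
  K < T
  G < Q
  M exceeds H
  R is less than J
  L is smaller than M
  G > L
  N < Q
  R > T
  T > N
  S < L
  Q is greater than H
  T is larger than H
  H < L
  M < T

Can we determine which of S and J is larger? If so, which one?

J

Chaining the given relations: S < L < M < T < R < J.
So J is larger.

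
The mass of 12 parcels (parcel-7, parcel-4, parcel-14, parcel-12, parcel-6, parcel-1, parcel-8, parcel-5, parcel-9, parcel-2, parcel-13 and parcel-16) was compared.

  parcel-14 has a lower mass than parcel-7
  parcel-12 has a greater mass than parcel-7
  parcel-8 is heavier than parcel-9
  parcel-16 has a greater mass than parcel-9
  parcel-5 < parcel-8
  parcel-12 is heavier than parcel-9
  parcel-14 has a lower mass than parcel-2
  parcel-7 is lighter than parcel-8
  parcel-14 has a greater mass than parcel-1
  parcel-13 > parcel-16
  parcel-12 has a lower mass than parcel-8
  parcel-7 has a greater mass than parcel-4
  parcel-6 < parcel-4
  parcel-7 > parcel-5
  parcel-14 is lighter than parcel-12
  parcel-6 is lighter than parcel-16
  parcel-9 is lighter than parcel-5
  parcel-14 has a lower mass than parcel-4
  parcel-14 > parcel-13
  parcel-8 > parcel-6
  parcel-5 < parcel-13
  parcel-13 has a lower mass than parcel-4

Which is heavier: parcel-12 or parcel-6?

parcel-12

parcel-6 < parcel-16 and parcel-16 < parcel-13 give parcel-6 < parcel-13.
With parcel-13 < parcel-14: parcel-6 < parcel-16 < parcel-13 < parcel-14.
Then parcel-14 < parcel-4 extends the chain to parcel-4.
With parcel-4 < parcel-7: parcel-6 < parcel-16 < parcel-13 < parcel-14 < parcel-4 < parcel-7.
With parcel-7 < parcel-12: parcel-6 < parcel-16 < parcel-13 < parcel-14 < parcel-4 < parcel-7 < parcel-12.
So parcel-6 < parcel-12; parcel-12 is the heavier of the two.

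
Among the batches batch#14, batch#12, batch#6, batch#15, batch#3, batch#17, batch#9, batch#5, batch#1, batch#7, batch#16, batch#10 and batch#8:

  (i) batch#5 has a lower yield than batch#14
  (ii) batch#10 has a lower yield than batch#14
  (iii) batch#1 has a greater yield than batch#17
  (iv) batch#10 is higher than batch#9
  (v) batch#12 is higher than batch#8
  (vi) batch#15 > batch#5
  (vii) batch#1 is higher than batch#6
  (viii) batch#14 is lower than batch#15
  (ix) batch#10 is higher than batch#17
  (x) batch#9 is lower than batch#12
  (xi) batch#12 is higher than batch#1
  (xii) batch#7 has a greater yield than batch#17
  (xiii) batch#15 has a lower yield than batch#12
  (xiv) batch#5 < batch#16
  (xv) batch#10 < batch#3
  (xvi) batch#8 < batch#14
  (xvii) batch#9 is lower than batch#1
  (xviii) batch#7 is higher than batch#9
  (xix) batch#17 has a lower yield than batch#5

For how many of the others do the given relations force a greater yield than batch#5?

4

From batch#5 the given relations immediately reach batch#16, batch#14, batch#15.
From those, batch#12 — 4 in total.
Nothing else is reachable above batch#5; 4 in all.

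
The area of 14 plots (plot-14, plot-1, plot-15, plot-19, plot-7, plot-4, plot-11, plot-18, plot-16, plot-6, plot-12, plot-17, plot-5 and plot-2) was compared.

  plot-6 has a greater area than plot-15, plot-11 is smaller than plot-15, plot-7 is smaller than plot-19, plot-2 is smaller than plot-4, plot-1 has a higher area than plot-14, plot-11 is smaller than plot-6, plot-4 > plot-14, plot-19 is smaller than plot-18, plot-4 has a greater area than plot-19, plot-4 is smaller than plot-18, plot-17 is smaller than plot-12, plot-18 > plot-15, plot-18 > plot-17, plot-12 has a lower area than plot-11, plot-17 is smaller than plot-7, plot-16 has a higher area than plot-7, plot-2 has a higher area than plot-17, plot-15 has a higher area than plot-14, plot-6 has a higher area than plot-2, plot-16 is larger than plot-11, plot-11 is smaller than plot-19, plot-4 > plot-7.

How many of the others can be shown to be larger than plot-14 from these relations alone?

Directly above plot-14: plot-1, plot-15, plot-4.
One step further: plot-6, plot-18 (5 so far).
No other element is forced above plot-14 by the given relations, so the count is 5.

5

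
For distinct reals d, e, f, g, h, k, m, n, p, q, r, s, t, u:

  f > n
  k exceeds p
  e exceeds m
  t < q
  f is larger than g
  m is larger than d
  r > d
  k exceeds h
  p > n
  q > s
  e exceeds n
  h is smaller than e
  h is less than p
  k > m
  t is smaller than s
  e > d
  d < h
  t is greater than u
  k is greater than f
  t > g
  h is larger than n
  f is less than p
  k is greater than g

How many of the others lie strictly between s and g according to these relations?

1

The relations place g below s. An element lies strictly between them when it is forced above g and also forced below s.
Above g: {f, t, p, k, q}. Below s: {u, t}.
Intersection: {t} — 1.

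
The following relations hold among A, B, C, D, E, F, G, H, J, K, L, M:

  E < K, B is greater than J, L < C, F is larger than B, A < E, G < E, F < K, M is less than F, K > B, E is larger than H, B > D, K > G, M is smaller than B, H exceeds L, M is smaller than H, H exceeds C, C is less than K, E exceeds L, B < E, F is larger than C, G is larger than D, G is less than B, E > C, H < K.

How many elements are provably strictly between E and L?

Chaining upward from L reaches: C, H, F, K.
Chaining downward from E reaches: J, D, M, G, C, B, A, H.
Strictly between L and E are those in both lists: C, H — 2 elements.

2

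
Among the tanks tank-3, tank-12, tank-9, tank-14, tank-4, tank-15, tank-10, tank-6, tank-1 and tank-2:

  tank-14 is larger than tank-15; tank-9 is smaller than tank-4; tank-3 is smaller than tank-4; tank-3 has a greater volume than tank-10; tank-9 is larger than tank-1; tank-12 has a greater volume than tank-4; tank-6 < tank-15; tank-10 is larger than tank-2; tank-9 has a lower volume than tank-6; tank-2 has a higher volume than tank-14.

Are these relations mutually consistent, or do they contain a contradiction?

The single ordering tank-1 < tank-9 < tank-6 < tank-15 < tank-14 < tank-2 < tank-10 < tank-3 < tank-4 < tank-12 satisfies every listed relation, so no contradiction arises.

consistent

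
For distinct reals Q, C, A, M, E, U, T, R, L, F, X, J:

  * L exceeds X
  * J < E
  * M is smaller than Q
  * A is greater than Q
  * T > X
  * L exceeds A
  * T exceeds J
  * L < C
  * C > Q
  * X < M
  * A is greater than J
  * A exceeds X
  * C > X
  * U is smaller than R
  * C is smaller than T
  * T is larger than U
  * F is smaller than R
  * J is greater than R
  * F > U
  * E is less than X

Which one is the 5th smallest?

E

Piecing the relations together gives one ordering: U < F < R < J < E < X < M < Q < A < L < C < T.
Counting 5 from the smallest end gives E.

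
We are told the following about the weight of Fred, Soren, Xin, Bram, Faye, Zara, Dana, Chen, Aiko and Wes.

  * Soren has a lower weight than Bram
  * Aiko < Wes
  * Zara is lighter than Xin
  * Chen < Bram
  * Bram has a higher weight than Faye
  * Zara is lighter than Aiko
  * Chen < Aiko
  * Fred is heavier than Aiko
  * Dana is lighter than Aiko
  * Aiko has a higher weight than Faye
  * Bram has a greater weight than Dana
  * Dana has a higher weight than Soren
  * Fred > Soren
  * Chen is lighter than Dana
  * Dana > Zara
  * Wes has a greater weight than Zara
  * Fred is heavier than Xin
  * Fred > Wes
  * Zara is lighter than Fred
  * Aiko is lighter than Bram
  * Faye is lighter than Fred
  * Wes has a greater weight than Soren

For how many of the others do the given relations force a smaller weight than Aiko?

5

Directly below Aiko: Chen, Faye, Zara, Dana.
One step further: Soren (5 so far).
No other element is forced below Aiko by the given relations, so the count is 5.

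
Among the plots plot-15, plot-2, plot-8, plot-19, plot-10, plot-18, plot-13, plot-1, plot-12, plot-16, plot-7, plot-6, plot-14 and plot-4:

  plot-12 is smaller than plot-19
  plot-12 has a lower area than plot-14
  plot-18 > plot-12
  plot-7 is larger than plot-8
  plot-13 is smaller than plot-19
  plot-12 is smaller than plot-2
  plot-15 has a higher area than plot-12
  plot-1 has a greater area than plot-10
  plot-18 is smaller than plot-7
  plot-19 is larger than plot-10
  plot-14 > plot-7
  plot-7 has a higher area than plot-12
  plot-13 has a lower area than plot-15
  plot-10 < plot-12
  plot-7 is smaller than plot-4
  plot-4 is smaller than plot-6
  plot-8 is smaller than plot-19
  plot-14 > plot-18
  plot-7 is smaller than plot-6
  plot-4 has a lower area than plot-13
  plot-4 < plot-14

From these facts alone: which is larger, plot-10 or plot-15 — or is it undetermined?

plot-10 < plot-12 and plot-12 < plot-18 give plot-10 < plot-18.
With plot-18 < plot-7: plot-10 < plot-12 < plot-18 < plot-7.
Then plot-7 < plot-4 extends the chain to plot-4.
Then plot-4 < plot-13 extends the chain to plot-13.
Then plot-13 < plot-15 extends the chain to plot-15.
So plot-15 is larger.

plot-15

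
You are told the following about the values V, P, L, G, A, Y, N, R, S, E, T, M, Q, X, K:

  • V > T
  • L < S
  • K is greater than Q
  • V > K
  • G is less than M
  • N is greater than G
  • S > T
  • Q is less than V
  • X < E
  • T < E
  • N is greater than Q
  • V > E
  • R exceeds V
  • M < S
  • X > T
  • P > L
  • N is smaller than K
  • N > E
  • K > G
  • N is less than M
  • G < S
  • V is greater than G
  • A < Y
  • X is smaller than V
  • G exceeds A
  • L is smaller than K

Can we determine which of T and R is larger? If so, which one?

R

The relevant relations are T < E; E < N; N < K; K < V; V < R.
Together: T < E < N < K < V < R.
So R is larger.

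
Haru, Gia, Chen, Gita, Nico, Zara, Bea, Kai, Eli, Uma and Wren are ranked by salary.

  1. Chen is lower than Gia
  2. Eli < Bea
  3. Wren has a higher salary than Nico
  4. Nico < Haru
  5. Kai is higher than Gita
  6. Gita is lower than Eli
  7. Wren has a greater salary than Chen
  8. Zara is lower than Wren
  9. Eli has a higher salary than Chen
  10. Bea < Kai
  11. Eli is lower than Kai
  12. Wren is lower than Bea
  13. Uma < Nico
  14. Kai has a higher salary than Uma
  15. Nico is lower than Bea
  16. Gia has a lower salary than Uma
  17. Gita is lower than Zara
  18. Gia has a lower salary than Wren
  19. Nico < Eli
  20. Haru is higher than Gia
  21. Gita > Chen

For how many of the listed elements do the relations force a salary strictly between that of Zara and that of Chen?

Chaining upward from Chen reaches: Gita, Gia, Uma, Nico, Eli, Haru, Wren, Bea, Kai.
Chaining downward from Zara reaches: Gita.
Strictly between Chen and Zara are those in both lists: Gita — 1 element.

1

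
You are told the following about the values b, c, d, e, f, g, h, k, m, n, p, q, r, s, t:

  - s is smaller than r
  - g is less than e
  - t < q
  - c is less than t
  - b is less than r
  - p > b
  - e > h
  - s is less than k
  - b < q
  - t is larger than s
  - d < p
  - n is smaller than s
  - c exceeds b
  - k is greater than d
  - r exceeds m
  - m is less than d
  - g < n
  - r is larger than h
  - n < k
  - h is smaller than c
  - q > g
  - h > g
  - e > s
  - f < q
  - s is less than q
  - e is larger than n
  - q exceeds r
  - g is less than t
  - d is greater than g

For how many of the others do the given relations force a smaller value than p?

From p the given relations immediately reach b, d.
From those, g, m — 4 in total.
Nothing else is reachable below p; 4 in all.

4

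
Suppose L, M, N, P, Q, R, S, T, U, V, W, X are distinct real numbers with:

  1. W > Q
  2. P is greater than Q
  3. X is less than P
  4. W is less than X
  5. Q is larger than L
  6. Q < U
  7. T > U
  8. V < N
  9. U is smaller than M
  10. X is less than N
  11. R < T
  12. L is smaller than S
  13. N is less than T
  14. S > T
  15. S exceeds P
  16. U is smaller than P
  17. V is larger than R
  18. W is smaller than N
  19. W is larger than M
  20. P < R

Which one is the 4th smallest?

M

The consecutive relations fix a unique order: L < Q < U < M < W < X < P < R < V < N < T < S.
The 4th smallest is M.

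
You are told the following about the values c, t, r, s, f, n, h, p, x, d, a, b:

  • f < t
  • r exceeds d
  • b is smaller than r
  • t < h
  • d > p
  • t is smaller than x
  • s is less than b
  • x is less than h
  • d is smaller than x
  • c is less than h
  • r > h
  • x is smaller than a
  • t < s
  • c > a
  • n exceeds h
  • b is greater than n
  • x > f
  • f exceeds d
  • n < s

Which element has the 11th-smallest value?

b

Piecing the relations together gives one ordering: p < d < f < t < x < a < c < h < n < s < b < r.
Counting 11 from the smallest end gives b.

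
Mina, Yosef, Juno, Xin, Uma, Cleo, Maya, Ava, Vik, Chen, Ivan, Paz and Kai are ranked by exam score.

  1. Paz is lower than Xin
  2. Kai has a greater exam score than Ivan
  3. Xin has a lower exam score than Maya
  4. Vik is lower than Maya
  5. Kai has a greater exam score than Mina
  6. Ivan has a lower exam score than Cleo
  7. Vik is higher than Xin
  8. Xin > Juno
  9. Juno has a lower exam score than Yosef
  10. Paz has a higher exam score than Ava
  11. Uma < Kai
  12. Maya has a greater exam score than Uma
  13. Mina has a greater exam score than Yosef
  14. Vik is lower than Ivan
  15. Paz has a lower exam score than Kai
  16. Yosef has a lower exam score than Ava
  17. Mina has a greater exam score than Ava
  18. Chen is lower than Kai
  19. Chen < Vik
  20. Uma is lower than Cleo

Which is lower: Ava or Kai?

The relevant relations are Ava < Paz; Paz < Xin; Xin < Vik; Vik < Ivan; Ivan < Kai.
Chaining these gives Ava < Paz < Xin < Vik < Ivan < Kai.
So Ava < Kai; Ava is the lower of the two.

Ava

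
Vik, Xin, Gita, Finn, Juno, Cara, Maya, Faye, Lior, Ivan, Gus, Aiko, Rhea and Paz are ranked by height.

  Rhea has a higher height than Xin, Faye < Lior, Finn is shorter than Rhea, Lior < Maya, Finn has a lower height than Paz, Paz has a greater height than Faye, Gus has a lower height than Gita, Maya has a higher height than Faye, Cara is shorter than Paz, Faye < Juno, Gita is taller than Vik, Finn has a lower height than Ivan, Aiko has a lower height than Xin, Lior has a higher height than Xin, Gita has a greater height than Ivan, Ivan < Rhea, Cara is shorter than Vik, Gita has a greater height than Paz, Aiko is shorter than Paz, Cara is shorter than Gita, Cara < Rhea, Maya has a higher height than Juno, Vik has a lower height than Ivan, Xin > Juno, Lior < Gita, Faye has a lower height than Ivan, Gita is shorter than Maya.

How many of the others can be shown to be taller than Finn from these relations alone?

Directly above Finn: Ivan, Paz, Rhea.
One step further: Gita (4 so far).
One step further: Maya (5 so far).
No other element is forced above Finn by the given relations, so the count is 5.

5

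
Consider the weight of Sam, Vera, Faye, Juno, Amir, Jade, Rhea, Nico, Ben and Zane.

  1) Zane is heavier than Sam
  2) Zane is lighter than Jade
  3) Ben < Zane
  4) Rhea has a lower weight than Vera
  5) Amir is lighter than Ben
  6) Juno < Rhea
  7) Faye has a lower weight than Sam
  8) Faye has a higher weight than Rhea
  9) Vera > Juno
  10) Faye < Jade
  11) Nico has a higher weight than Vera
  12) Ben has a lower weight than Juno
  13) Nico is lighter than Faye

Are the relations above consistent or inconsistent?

consistent

The single ordering Amir < Ben < Juno < Rhea < Vera < Nico < Faye < Sam < Zane < Jade satisfies every listed relation, so no contradiction arises.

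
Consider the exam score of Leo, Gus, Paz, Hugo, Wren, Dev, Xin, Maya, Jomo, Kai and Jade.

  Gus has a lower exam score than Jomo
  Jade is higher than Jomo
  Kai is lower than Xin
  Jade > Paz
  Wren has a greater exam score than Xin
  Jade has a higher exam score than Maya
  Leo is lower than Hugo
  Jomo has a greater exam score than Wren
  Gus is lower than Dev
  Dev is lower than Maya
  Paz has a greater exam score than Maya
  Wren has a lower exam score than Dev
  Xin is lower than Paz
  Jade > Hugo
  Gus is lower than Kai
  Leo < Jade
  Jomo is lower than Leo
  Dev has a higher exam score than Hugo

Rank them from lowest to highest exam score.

The consecutive links are each given: Gus < Kai; Kai < Xin; Xin < Wren; Wren < Jomo; Jomo < Leo; Leo < Hugo; Hugo < Dev; Dev < Maya; Maya < Paz; Paz < Jade.

Gus < Kai < Xin < Wren < Jomo < Leo < Hugo < Dev < Maya < Paz < Jade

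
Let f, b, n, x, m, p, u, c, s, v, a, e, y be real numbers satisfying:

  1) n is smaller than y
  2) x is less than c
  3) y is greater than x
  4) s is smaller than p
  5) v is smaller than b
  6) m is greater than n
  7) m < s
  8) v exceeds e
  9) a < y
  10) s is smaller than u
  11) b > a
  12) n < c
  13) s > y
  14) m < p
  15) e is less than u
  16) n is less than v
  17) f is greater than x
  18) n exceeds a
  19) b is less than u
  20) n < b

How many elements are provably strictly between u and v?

1

Chaining upward from v reaches: b.
Chaining downward from u reaches: e, a, n, x, y, b, m, s.
Strictly between v and u are those in both lists: b — 1 element.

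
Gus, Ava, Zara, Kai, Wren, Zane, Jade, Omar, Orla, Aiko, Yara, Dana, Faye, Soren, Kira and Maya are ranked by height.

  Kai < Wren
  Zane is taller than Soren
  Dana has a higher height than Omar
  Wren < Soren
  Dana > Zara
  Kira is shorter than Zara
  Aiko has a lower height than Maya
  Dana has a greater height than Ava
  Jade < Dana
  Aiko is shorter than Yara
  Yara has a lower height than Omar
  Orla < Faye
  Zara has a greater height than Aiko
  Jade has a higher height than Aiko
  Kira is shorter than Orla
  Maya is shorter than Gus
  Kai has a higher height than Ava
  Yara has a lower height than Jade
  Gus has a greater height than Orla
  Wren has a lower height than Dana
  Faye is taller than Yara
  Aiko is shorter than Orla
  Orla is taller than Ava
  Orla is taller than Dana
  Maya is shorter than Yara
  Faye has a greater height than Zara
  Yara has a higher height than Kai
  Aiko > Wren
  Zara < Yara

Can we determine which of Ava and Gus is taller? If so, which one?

Gus

Link the given pairs in sequence: Ava < Kai; Kai < Wren; Wren < Aiko; Aiko < Zara; Zara < Yara; Yara < Jade; Jade < Dana; Dana < Orla; Orla < Gus.
Together: Ava < Kai < Wren < Aiko < Zara < Yara < Jade < Dana < Orla < Gus.
So Gus is taller.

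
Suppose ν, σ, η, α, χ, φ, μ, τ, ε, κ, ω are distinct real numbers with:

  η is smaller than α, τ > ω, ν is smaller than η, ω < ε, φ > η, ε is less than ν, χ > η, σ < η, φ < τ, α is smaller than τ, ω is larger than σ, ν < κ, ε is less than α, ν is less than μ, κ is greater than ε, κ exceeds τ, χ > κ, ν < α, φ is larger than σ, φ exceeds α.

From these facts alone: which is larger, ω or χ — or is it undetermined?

χ

The relevant relations are ω < ε; ε < ν; ν < η; η < α; α < φ; φ < τ; τ < κ; κ < χ.
Chaining these gives ω < ε < ν < η < α < φ < τ < κ < χ.
So χ is larger.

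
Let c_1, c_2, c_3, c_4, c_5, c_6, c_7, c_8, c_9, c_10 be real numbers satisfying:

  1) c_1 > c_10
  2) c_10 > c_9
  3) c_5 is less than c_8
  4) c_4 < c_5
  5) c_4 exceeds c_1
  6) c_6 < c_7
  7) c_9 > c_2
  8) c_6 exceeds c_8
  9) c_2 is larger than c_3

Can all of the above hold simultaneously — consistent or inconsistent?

Every relation is compatible with c_3 < c_2 < c_9 < c_10 < c_1 < c_4 < c_5 < c_8 < c_6 < c_7; the set is consistent.

consistent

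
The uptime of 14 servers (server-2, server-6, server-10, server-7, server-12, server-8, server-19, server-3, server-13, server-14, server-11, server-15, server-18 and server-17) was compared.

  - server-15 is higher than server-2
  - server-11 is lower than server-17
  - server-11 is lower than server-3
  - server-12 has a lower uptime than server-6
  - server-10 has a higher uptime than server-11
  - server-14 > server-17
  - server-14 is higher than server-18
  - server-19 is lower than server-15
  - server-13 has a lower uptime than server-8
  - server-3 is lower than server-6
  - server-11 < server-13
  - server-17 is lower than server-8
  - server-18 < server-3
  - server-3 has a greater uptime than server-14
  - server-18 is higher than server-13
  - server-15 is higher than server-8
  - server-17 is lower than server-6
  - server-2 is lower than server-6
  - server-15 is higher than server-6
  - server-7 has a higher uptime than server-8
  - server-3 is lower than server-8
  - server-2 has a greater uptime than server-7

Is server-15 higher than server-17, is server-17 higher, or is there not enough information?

server-15

Link the given pairs in sequence: server-17 < server-14; server-14 < server-3; server-3 < server-8; server-8 < server-7; server-7 < server-2; server-2 < server-6; server-6 < server-15.
Together: server-17 < server-14 < server-3 < server-8 < server-7 < server-2 < server-6 < server-15.
So server-15 is higher.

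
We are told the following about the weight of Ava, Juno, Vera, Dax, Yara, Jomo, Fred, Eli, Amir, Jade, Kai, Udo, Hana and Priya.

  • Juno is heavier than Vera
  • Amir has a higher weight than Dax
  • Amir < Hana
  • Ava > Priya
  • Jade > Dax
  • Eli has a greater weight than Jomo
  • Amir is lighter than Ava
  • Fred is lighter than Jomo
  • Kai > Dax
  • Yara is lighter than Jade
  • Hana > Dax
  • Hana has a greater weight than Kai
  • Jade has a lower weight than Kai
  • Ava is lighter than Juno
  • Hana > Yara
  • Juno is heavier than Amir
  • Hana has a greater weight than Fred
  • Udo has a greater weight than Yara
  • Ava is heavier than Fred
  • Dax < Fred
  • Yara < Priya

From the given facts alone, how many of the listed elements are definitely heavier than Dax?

9

Directly above Dax: Jade, Kai, Fred, Amir, Hana.
One step further: Jomo, Ava, Juno (8 so far).
One step further: Eli (9 so far).
No other element is forced above Dax by the given relations, so the count is 9.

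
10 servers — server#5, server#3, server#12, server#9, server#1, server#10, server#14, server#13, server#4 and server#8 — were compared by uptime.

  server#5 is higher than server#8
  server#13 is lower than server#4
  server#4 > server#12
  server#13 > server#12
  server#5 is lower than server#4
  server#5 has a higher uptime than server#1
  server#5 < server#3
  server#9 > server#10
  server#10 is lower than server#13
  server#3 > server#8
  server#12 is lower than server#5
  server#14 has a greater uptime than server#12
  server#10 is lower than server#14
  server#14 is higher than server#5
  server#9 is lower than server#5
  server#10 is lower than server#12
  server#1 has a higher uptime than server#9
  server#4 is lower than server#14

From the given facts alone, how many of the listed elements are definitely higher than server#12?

The elements the relations force above server#12 are server#5, server#13, server#4, server#14, server#3 — no chain reaches any other.
That is 5.

5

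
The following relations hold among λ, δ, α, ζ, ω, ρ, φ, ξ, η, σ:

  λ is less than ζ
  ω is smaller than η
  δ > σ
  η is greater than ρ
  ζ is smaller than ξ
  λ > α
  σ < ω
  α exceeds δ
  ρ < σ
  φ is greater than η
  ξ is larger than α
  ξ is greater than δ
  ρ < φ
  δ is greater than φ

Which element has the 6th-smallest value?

Chaining the given pairs: ρ < σ < ω < η < φ < δ < α < λ < ζ < ξ.
Counting 6 from the smallest end gives δ.

δ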